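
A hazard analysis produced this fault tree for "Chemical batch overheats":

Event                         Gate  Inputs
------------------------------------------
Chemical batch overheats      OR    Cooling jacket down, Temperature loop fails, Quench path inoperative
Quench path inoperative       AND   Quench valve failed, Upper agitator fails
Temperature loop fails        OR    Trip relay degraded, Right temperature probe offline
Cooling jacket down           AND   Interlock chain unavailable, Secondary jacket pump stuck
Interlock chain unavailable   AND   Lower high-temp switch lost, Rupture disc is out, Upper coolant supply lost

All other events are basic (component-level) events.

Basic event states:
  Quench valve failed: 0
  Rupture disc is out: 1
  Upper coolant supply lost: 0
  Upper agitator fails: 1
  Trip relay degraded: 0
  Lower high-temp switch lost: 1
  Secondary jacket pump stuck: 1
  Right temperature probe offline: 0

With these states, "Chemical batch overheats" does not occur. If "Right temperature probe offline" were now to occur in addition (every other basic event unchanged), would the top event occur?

Yes

Counterfactual: set "Right temperature probe offline" to occurred.
Interlock chain unavailable [AND]: Lower high-temp switch lost=occurs, Rupture disc is out=occurs, Upper coolant supply lost=not → not all inputs occur → does not occur.
Cooling jacket down [AND]: Interlock chain unavailable=not, Secondary jacket pump stuck=occurs → not all inputs occur → does not occur.
Temperature loop fails [OR]: Trip relay degraded=not, Right temperature probe offline=occurs → at least one input occurs → occurs.
Quench path inoperative [AND]: Quench valve failed=not, Upper agitator fails=occurs → not all inputs occur → does not occur.
Chemical batch overheats [OR]: Cooling jacket down=not, Temperature loop fails=occurs, Quench path inoperative=not → at least one input occurs → occurs.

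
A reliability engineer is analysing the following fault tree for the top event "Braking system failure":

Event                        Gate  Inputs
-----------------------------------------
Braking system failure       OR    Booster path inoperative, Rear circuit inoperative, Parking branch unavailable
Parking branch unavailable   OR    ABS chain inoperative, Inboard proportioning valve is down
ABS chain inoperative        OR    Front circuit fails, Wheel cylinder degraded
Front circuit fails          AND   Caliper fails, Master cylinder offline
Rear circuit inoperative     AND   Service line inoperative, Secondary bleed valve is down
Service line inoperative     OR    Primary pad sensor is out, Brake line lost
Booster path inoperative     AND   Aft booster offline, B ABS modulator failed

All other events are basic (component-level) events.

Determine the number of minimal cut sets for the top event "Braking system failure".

6

Booster path inoperative [AND]: one cut set from each child combined → 1 × 1 = 1 cut set(s).
Service line inoperative [OR]: union of children's cut sets → 2 cut set(s).
Rear circuit inoperative [AND]: one cut set from each child combined → 2 × 1 = 2 cut set(s).
Front circuit fails [AND]: one cut set from each child combined → 1 × 1 = 1 cut set(s).
ABS chain inoperative [OR]: union of children's cut sets → 2 cut set(s).
Parking branch unavailable [OR]: union of children's cut sets → 3 cut set(s).
Braking system failure [OR]: union of children's cut sets → 6 cut set(s).
Minimal cut sets: {Aft booster offline, B ABS modulator failed}; {Primary pad sensor is out, Secondary bleed valve is down}; {Brake line lost, Secondary bleed valve is down}; {Caliper fails, Master cylinder offline}; {Wheel cylinder degraded}; {Inboard proportioning valve is down}.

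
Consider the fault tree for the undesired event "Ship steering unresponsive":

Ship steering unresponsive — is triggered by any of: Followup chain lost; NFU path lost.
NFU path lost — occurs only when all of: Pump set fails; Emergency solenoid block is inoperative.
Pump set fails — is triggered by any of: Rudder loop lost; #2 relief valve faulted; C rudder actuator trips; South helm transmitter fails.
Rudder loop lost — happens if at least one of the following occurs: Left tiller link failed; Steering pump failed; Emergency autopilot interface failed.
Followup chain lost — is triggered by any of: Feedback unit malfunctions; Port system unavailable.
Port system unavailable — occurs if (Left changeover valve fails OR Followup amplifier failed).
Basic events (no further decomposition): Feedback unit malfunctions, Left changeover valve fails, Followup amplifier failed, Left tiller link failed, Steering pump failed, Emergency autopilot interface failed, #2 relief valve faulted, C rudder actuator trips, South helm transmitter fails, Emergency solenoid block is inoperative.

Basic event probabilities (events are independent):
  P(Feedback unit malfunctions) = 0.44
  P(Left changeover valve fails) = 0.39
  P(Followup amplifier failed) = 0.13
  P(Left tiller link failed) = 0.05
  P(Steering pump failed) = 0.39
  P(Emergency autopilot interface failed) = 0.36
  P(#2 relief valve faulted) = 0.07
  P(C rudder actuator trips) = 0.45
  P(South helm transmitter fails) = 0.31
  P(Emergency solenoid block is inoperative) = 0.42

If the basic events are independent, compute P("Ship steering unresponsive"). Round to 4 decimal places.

0.8113

P(Port system unavailable) [OR] = 1 − (1−0.39) × (1−0.13) = 0.469300
P(Followup chain lost) [OR] = 1 − (1−0.44) × (1−0.469300) = 0.702808
P(Rudder loop lost) [OR] = 1 − (1−0.05) × (1−0.39) × (1−0.36) = 0.629120
P(Pump set fails) [OR] = 1 − (1−0.629120) × (1−0.07) × (1−0.45) × (1−0.31) = 0.869103
P(NFU path lost) [AND] = 0.869103 × 0.42 = 0.365023
P(Ship steering unresponsive) [OR] = 1 − (1−0.702808) × (1−0.365023) = 0.811290
Rounded to 4 decimal places: P(Ship steering unresponsive) ≈ 0.8113.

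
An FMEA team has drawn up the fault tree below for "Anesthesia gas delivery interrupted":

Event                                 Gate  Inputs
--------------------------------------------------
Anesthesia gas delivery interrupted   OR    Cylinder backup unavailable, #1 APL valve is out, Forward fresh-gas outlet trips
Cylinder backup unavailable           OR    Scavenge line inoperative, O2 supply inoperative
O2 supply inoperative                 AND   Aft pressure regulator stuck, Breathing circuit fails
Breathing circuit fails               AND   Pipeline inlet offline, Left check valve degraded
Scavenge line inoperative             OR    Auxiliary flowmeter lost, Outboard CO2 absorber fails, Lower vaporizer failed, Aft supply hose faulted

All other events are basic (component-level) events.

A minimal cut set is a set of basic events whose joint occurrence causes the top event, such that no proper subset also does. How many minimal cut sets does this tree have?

7

Scavenge line inoperative [OR]: union of children's cut sets → 4 cut set(s).
Breathing circuit fails [AND]: one cut set from each child combined → 1 × 1 = 1 cut set(s).
O2 supply inoperative [AND]: one cut set from each child combined → 1 × 1 = 1 cut set(s).
Cylinder backup unavailable [OR]: union of children's cut sets → 5 cut set(s).
Anesthesia gas delivery interrupted [OR]: union of children's cut sets → 7 cut set(s).
Minimal cut sets: {Auxiliary flowmeter lost}; {Outboard CO2 absorber fails}; {Lower vaporizer failed}; {Aft supply hose faulted}; {Aft pressure regulator stuck, Left check valve degraded, Pipeline inlet offline}; {#1 APL valve is out}; {Forward fresh-gas outlet trips}.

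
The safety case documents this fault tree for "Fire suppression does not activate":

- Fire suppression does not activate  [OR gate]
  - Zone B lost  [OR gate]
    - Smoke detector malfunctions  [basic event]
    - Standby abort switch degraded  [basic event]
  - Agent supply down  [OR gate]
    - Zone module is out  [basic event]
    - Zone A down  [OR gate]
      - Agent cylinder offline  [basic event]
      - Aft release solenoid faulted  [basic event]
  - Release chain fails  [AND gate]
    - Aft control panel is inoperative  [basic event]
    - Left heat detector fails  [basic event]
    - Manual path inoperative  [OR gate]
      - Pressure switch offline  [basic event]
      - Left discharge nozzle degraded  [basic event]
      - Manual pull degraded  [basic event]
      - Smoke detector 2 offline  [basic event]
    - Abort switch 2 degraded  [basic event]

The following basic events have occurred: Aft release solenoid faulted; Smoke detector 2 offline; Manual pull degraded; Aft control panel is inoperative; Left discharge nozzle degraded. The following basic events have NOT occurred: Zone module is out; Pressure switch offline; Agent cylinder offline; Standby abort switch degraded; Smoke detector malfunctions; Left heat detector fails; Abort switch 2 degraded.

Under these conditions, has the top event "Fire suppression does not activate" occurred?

Zone B lost [OR]: Smoke detector malfunctions=not, Standby abort switch degraded=not → no input occurs → does not occur.
Zone A down [OR]: Agent cylinder offline=not, Aft release solenoid faulted=occurs → at least one input occurs → occurs.
Agent supply down [OR]: Zone module is out=not, Zone A down=occurs → at least one input occurs → occurs.
Manual path inoperative [OR]: Pressure switch offline=not, Left discharge nozzle degraded=occurs, Manual pull degraded=occurs, Smoke detector 2 offline=occurs → at least one input occurs → occurs.
Release chain fails [AND]: Aft control panel is inoperative=occurs, Left heat detector fails=not, Manual path inoperative=occurs, Abort switch 2 degraded=not → not all inputs occur → does not occur.
Fire suppression does not activate [OR]: Zone B lost=not, Agent supply down=occurs, Release chain fails=not → at least one input occurs → occurs.

Yes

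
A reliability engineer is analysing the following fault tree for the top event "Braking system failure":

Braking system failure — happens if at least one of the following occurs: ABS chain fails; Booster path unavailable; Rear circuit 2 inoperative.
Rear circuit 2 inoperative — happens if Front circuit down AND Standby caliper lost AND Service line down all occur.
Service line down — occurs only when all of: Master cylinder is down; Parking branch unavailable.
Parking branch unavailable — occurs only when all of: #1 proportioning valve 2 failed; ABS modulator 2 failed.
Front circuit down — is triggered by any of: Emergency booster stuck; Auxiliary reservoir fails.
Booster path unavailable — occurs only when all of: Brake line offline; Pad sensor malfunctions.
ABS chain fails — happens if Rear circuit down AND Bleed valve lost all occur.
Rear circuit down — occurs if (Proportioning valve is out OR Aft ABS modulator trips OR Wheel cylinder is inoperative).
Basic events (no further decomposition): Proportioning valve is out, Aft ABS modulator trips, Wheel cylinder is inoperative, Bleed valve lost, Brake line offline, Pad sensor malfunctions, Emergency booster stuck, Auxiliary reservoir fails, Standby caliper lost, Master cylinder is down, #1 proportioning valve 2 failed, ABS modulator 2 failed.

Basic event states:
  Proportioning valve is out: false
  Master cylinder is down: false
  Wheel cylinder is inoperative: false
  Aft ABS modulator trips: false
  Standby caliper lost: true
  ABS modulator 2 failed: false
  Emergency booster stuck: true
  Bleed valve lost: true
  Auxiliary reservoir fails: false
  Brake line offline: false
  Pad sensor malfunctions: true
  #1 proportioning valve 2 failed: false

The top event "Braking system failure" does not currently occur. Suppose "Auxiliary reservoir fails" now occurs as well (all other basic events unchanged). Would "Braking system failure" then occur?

Counterfactual: set "Auxiliary reservoir fails" to occurred.
Rear circuit down [OR]: Proportioning valve is out=not, Aft ABS modulator trips=not, Wheel cylinder is inoperative=not → no input occurs → does not occur.
ABS chain fails [AND]: Rear circuit down=not, Bleed valve lost=occurs → not all inputs occur → does not occur.
Booster path unavailable [AND]: Brake line offline=not, Pad sensor malfunctions=occurs → not all inputs occur → does not occur.
Front circuit down [OR]: Emergency booster stuck=occurs, Auxiliary reservoir fails=occurs → at least one input occurs → occurs.
Parking branch unavailable [AND]: #1 proportioning valve 2 failed=not, ABS modulator 2 failed=not → not all inputs occur → does not occur.
Service line down [AND]: Master cylinder is down=not, Parking branch unavailable=not → not all inputs occur → does not occur.
Rear circuit 2 inoperative [AND]: Front circuit down=occurs, Standby caliper lost=occurs, Service line down=not → not all inputs occur → does not occur.
Braking system failure [OR]: ABS chain fails=not, Booster path unavailable=not, Rear circuit 2 inoperative=not → no input occurs → does not occur.

No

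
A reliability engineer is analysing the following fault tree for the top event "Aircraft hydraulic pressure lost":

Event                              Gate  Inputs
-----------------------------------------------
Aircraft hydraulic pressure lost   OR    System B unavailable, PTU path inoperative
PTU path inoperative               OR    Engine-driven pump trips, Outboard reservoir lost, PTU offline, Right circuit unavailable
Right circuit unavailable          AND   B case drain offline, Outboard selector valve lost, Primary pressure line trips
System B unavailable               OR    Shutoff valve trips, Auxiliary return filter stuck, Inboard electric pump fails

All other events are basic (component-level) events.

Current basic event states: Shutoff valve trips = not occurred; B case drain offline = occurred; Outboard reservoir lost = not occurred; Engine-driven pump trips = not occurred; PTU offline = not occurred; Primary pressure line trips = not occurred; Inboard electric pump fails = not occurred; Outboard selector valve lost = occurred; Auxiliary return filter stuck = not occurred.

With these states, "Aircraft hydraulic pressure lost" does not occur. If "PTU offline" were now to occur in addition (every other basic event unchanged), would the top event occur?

Counterfactual: set "PTU offline" to occurred.
System B unavailable [OR]: Shutoff valve trips=not, Auxiliary return filter stuck=not, Inboard electric pump fails=not → no input occurs → does not occur.
Right circuit unavailable [AND]: B case drain offline=occurs, Outboard selector valve lost=occurs, Primary pressure line trips=not → not all inputs occur → does not occur.
PTU path inoperative [OR]: Engine-driven pump trips=not, Outboard reservoir lost=not, PTU offline=occurs, Right circuit unavailable=not → at least one input occurs → occurs.
Aircraft hydraulic pressure lost [OR]: System B unavailable=not, PTU path inoperative=occurs → at least one input occurs → occurs.

Yes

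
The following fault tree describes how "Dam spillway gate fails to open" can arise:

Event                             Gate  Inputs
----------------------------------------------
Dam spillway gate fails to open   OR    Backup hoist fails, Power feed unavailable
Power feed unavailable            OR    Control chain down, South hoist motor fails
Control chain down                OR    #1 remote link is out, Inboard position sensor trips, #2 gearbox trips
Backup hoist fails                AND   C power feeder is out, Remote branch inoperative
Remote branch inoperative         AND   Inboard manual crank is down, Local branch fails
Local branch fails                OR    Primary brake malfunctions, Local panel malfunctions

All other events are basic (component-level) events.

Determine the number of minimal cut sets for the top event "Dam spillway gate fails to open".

6

Local branch fails [OR]: union of children's cut sets → 2 cut set(s).
Remote branch inoperative [AND]: one cut set from each child combined → 1 × 2 = 2 cut set(s).
Backup hoist fails [AND]: one cut set from each child combined → 1 × 2 = 2 cut set(s).
Control chain down [OR]: union of children's cut sets → 3 cut set(s).
Power feed unavailable [OR]: union of children's cut sets → 4 cut set(s).
Dam spillway gate fails to open [OR]: union of children's cut sets → 6 cut set(s).
Minimal cut sets: {C power feeder is out, Inboard manual crank is down, Primary brake malfunctions}; {C power feeder is out, Inboard manual crank is down, Local panel malfunctions}; {#1 remote link is out}; {Inboard position sensor trips}; {#2 gearbox trips}; {South hoist motor fails}.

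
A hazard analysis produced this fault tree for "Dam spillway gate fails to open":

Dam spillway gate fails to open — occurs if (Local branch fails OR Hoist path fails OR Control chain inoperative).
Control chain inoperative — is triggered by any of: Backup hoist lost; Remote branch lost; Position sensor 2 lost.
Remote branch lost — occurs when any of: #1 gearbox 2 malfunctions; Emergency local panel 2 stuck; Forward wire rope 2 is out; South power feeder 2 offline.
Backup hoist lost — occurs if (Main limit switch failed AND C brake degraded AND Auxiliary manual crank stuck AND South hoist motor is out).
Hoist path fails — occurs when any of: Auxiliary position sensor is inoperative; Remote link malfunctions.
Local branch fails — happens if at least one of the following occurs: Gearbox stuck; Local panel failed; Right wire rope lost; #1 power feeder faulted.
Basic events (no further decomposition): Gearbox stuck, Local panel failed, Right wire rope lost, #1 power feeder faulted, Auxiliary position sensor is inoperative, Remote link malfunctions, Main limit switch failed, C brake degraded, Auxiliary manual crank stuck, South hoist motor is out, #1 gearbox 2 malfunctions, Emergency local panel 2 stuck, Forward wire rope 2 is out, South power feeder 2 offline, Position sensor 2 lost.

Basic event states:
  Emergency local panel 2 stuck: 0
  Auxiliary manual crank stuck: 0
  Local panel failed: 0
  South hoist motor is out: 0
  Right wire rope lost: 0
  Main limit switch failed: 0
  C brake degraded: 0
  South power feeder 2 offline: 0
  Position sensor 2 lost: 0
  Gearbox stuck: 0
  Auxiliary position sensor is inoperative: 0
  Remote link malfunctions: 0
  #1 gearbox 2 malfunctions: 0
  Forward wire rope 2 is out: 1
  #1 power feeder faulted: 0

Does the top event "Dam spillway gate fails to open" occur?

Local branch fails [OR]: Gearbox stuck=not, Local panel failed=not, Right wire rope lost=not, #1 power feeder faulted=not → no input occurs → does not occur.
Hoist path fails [OR]: Auxiliary position sensor is inoperative=not, Remote link malfunctions=not → no input occurs → does not occur.
Backup hoist lost [AND]: Main limit switch failed=not, C brake degraded=not, Auxiliary manual crank stuck=not, South hoist motor is out=not → not all inputs occur → does not occur.
Remote branch lost [OR]: #1 gearbox 2 malfunctions=not, Emergency local panel 2 stuck=not, Forward wire rope 2 is out=occurs, South power feeder 2 offline=not → at least one input occurs → occurs.
Control chain inoperative [OR]: Backup hoist lost=not, Remote branch lost=occurs, Position sensor 2 lost=not → at least one input occurs → occurs.
Dam spillway gate fails to open [OR]: Local branch fails=not, Hoist path fails=not, Control chain inoperative=occurs → at least one input occurs → occurs.

Yes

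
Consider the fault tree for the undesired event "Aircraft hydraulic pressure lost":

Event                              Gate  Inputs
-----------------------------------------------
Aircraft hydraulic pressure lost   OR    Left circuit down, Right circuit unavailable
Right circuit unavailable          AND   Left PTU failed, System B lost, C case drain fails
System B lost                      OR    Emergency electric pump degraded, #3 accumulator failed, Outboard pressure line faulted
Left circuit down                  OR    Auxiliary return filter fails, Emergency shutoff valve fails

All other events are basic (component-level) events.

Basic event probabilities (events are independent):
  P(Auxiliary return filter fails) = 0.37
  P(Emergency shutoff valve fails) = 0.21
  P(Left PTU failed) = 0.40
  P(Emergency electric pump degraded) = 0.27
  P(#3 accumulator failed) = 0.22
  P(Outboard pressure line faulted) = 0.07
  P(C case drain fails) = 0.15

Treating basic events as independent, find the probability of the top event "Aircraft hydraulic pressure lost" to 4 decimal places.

0.5163

P(Left circuit down) [OR] = 1 − (1−0.37) × (1−0.21) = 0.502300
P(System B lost) [OR] = 1 − (1−0.27) × (1−0.22) × (1−0.07) = 0.470458
P(Right circuit unavailable) [AND] = 0.40 × 0.470458 × 0.15 = 0.028227
P(Aircraft hydraulic pressure lost) [OR] = 1 − (1−0.502300) × (1−0.028227) = 0.516349
Rounded to 4 decimal places: P(Aircraft hydraulic pressure lost) ≈ 0.5163.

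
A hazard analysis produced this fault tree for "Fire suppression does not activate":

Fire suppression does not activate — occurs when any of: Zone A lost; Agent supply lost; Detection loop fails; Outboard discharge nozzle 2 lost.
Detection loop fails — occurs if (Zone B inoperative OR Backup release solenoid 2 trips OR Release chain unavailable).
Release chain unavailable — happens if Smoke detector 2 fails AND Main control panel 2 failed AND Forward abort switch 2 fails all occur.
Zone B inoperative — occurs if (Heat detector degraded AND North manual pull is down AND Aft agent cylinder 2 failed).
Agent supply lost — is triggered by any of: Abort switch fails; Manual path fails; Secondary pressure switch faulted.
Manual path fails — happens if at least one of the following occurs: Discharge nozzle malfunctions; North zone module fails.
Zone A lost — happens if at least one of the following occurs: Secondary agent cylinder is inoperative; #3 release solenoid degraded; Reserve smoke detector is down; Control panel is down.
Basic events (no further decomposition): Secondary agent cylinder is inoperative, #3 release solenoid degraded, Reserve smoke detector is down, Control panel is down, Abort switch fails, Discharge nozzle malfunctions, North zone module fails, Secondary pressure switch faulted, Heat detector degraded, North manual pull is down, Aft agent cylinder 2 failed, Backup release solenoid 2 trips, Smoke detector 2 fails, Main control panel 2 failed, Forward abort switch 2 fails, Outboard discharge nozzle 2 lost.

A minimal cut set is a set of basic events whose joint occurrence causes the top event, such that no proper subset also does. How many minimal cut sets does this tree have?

12

Zone A lost [OR]: union of children's cut sets → 4 cut set(s).
Manual path fails [OR]: union of children's cut sets → 2 cut set(s).
Agent supply lost [OR]: union of children's cut sets → 4 cut set(s).
Zone B inoperative [AND]: one cut set from each child combined → 1 × 1 × 1 = 1 cut set(s).
Release chain unavailable [AND]: one cut set from each child combined → 1 × 1 × 1 = 1 cut set(s).
Detection loop fails [OR]: union of children's cut sets → 3 cut set(s).
Fire suppression does not activate [OR]: union of children's cut sets → 12 cut set(s).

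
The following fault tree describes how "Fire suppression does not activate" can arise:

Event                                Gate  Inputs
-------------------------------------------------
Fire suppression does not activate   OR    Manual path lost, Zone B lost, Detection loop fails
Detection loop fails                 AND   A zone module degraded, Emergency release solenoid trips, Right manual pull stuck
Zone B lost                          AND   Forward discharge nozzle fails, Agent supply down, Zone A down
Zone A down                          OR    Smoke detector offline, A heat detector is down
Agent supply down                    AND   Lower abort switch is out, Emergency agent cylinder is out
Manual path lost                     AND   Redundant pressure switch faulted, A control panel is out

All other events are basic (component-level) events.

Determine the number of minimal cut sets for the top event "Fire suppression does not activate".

Manual path lost [AND]: one cut set from each child combined → 1 × 1 = 1 cut set(s).
Agent supply down [AND]: one cut set from each child combined → 1 × 1 = 1 cut set(s).
Zone A down [OR]: union of children's cut sets → 2 cut set(s).
Zone B lost [AND]: one cut set from each child combined → 1 × 1 × 2 = 2 cut set(s).
Detection loop fails [AND]: one cut set from each child combined → 1 × 1 × 1 = 1 cut set(s).
Fire suppression does not activate [OR]: union of children's cut sets → 4 cut set(s).
Minimal cut sets: {A control panel is out, Redundant pressure switch faulted}; {Emergency agent cylinder is out, Forward discharge nozzle fails, Lower abort switch is out, Smoke detector offline}; {A heat detector is down, Emergency agent cylinder is out, Forward discharge nozzle fails, Lower abort switch is out}; {A zone module degraded, Emergency release solenoid trips, Right manual pull stuck}.

4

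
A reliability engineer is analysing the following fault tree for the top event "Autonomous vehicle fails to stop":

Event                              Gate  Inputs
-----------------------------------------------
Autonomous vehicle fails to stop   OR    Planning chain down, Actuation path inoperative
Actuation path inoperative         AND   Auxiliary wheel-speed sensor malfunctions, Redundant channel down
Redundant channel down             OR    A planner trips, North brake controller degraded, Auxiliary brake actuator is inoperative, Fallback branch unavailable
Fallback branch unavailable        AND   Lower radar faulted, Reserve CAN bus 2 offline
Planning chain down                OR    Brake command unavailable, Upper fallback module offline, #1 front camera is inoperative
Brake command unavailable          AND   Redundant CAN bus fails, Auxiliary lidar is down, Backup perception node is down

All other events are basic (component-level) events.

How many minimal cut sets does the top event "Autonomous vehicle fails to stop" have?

7

Brake command unavailable [AND]: one cut set from each child combined → 1 × 1 × 1 = 1 cut set(s).
Planning chain down [OR]: union of children's cut sets → 3 cut set(s).
Fallback branch unavailable [AND]: one cut set from each child combined → 1 × 1 = 1 cut set(s).
Redundant channel down [OR]: union of children's cut sets → 4 cut set(s).
Actuation path inoperative [AND]: one cut set from each child combined → 1 × 4 = 4 cut set(s).
Autonomous vehicle fails to stop [OR]: union of children's cut sets → 7 cut set(s).
Minimal cut sets: {Auxiliary lidar is down, Backup perception node is down, Redundant CAN bus fails}; {Upper fallback module offline}; {#1 front camera is inoperative}; {A planner trips, Auxiliary wheel-speed sensor malfunctions}; {Auxiliary wheel-speed sensor malfunctions, North brake controller degraded}; {Auxiliary brake actuator is inoperative, Auxiliary wheel-speed sensor malfunctions}; {Auxiliary wheel-speed sensor malfunctions, Lower radar faulted, Reserve CAN bus 2 offline}.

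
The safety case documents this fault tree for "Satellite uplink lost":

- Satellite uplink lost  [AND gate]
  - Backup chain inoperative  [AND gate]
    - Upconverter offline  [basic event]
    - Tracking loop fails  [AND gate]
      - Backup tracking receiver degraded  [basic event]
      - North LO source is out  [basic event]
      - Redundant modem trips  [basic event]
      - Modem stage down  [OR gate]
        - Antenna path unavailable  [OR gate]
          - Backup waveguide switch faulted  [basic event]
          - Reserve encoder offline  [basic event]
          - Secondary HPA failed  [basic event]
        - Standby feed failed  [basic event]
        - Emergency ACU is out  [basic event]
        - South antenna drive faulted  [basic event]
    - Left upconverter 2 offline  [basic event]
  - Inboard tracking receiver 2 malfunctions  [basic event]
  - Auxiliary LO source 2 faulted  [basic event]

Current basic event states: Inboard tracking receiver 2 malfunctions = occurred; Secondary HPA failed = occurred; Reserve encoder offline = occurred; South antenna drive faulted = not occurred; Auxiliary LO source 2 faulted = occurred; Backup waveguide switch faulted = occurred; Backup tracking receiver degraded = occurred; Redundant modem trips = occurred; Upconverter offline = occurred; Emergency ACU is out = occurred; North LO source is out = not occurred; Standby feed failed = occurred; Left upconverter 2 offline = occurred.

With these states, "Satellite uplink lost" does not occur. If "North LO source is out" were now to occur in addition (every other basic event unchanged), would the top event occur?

Counterfactual: set "North LO source is out" to occurred.
Antenna path unavailable [OR]: Backup waveguide switch faulted=occurs, Reserve encoder offline=occurs, Secondary HPA failed=occurs → at least one input occurs → occurs.
Modem stage down [OR]: Antenna path unavailable=occurs, Standby feed failed=occurs, Emergency ACU is out=occurs, South antenna drive faulted=not → at least one input occurs → occurs.
Tracking loop fails [AND]: Backup tracking receiver degraded=occurs, North LO source is out=occurs, Redundant modem trips=occurs, Modem stage down=occurs → all inputs occur → occurs.
Backup chain inoperative [AND]: Upconverter offline=occurs, Tracking loop fails=occurs, Left upconverter 2 offline=occurs → all inputs occur → occurs.
Satellite uplink lost [AND]: Backup chain inoperative=occurs, Inboard tracking receiver 2 malfunctions=occurs, Auxiliary LO source 2 faulted=occurs → all inputs occur → occurs.

Yes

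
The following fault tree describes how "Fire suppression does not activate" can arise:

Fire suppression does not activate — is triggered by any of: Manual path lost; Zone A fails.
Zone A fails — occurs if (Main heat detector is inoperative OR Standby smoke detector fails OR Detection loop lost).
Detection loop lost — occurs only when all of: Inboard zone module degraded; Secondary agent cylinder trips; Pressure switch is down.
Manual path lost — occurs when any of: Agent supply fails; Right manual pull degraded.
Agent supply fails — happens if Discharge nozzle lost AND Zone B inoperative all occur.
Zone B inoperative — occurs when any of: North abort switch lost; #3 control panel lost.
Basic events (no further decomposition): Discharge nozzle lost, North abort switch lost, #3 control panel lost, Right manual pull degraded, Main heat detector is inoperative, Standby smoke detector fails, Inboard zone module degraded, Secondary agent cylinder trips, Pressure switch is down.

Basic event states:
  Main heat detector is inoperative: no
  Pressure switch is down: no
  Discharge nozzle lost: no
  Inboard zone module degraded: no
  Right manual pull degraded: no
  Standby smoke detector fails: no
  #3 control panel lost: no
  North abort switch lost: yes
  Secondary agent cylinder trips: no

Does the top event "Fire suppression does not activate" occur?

Zone B inoperative [OR]: North abort switch lost=occurs, #3 control panel lost=not → at least one input occurs → occurs.
Agent supply fails [AND]: Discharge nozzle lost=not, Zone B inoperative=occurs → not all inputs occur → does not occur.
Manual path lost [OR]: Agent supply fails=not, Right manual pull degraded=not → no input occurs → does not occur.
Detection loop lost [AND]: Inboard zone module degraded=not, Secondary agent cylinder trips=not, Pressure switch is down=not → not all inputs occur → does not occur.
Zone A fails [OR]: Main heat detector is inoperative=not, Standby smoke detector fails=not, Detection loop lost=not → no input occurs → does not occur.
Fire suppression does not activate [OR]: Manual path lost=not, Zone A fails=not → no input occurs → does not occur.

No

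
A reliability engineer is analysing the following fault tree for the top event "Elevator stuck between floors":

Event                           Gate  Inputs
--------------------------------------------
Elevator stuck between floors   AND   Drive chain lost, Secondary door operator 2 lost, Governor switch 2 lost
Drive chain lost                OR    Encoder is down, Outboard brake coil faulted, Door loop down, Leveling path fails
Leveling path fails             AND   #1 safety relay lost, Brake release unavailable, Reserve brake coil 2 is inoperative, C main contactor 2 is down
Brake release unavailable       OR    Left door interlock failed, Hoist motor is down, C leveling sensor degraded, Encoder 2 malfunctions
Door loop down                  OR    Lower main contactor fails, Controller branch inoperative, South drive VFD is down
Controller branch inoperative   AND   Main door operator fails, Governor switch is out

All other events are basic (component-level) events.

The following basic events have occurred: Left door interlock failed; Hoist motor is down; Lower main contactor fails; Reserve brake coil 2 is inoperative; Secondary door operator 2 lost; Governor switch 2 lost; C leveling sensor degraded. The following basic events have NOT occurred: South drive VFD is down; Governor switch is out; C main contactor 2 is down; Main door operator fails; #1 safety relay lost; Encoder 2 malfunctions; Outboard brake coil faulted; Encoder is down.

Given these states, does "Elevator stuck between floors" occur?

Controller branch inoperative [AND]: Main door operator fails=not, Governor switch is out=not → not all inputs occur → does not occur.
Door loop down [OR]: Lower main contactor fails=occurs, Controller branch inoperative=not, South drive VFD is down=not → at least one input occurs → occurs.
Brake release unavailable [OR]: Left door interlock failed=occurs, Hoist motor is down=occurs, C leveling sensor degraded=occurs, Encoder 2 malfunctions=not → at least one input occurs → occurs.
Leveling path fails [AND]: #1 safety relay lost=not, Brake release unavailable=occurs, Reserve brake coil 2 is inoperative=occurs, C main contactor 2 is down=not → not all inputs occur → does not occur.
Drive chain lost [OR]: Encoder is down=not, Outboard brake coil faulted=not, Door loop down=occurs, Leveling path fails=not → at least one input occurs → occurs.
Elevator stuck between floors [AND]: Drive chain lost=occurs, Secondary door operator 2 lost=occurs, Governor switch 2 lost=occurs → all inputs occur → occurs.

Yes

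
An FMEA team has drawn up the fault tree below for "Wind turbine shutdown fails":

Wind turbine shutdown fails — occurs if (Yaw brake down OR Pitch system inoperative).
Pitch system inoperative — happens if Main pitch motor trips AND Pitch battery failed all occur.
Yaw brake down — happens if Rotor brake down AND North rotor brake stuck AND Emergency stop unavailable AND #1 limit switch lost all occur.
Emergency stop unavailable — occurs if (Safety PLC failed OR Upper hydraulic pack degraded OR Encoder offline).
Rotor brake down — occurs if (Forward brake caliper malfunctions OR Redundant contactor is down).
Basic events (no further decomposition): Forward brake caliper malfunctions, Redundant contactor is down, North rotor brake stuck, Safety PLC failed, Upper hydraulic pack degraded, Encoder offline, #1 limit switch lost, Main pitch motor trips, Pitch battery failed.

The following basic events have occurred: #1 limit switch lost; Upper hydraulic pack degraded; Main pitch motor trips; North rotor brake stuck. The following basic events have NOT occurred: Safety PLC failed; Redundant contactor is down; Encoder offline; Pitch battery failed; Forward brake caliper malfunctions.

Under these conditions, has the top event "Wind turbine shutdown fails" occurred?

No

Rotor brake down [OR]: Forward brake caliper malfunctions=not, Redundant contactor is down=not → no input occurs → does not occur.
Emergency stop unavailable [OR]: Safety PLC failed=not, Upper hydraulic pack degraded=occurs, Encoder offline=not → at least one input occurs → occurs.
Yaw brake down [AND]: Rotor brake down=not, North rotor brake stuck=occurs, Emergency stop unavailable=occurs, #1 limit switch lost=occurs → not all inputs occur → does not occur.
Pitch system inoperative [AND]: Main pitch motor trips=occurs, Pitch battery failed=not → not all inputs occur → does not occur.
Wind turbine shutdown fails [OR]: Yaw brake down=not, Pitch system inoperative=not → no input occurs → does not occur.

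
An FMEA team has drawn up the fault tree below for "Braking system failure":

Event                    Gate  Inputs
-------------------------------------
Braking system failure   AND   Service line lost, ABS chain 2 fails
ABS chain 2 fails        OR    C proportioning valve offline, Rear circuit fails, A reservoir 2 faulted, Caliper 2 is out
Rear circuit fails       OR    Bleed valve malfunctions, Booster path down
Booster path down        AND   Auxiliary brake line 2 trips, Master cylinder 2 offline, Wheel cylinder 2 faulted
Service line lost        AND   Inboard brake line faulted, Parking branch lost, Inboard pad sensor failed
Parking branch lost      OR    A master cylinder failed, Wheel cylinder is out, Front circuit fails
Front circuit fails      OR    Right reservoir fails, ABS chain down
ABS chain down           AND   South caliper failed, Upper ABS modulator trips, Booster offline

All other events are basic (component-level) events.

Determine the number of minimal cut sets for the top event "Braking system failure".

ABS chain down [AND]: one cut set from each child combined → 1 × 1 × 1 = 1 cut set(s).
Front circuit fails [OR]: union of children's cut sets → 2 cut set(s).
Parking branch lost [OR]: union of children's cut sets → 4 cut set(s).
Service line lost [AND]: one cut set from each child combined → 1 × 4 × 1 = 4 cut set(s).
Booster path down [AND]: one cut set from each child combined → 1 × 1 × 1 = 1 cut set(s).
Rear circuit fails [OR]: union of children's cut sets → 2 cut set(s).
ABS chain 2 fails [OR]: union of children's cut sets → 5 cut set(s).
Braking system failure [AND]: one cut set from each child combined → 4 × 5 = 20 cut set(s).

20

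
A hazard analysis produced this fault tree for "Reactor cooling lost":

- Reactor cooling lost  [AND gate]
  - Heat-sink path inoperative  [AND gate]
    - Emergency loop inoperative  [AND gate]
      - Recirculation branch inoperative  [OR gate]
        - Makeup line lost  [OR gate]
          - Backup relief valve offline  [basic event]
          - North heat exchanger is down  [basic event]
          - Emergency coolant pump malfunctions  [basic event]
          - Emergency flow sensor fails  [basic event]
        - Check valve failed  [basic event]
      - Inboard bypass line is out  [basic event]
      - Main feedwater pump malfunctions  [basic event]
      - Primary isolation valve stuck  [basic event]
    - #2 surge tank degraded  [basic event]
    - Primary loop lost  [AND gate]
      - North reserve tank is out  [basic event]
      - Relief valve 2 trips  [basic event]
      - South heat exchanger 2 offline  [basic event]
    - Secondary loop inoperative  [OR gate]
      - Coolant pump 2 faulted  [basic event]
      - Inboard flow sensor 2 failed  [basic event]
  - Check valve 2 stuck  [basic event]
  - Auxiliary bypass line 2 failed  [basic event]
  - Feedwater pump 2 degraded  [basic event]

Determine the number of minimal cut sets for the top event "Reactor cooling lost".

Makeup line lost [OR]: union of children's cut sets → 4 cut set(s).
Recirculation branch inoperative [OR]: union of children's cut sets → 5 cut set(s).
Emergency loop inoperative [AND]: one cut set from each child combined → 5 × 1 × 1 × 1 = 5 cut set(s).
Primary loop lost [AND]: one cut set from each child combined → 1 × 1 × 1 = 1 cut set(s).
Secondary loop inoperative [OR]: union of children's cut sets → 2 cut set(s).
Heat-sink path inoperative [AND]: one cut set from each child combined → 5 × 1 × 1 × 2 = 10 cut set(s).
Reactor cooling lost [AND]: one cut set from each child combined → 10 × 1 × 1 × 1 = 10 cut set(s).
Minimal cut sets: {#2 surge tank degraded, Auxiliary bypass line 2 failed, Backup relief valve offline, Check valve 2 stuck, Coolant pump 2 faulted, Feedwater pump 2 degraded, Inboard bypass line is out, Main feedwater pump malfunctions, North reserve tank is out, Primary isolation valve stuck, Relief valve 2 trips, South heat exchanger 2 offline}; {#2 surge tank degraded, Auxiliary bypass line 2 failed, Backup relief valve offline, Check valve 2 stuck, Feedwater pump 2 degraded, Inboard bypass line is out, Inboard flow sensor 2 failed, Main feedwater pump malfunctions, North reserve tank is out, Primary isolation valve stuck, Relief valve 2 trips, South heat exchanger 2 offline}; {#2 surge tank degraded, Auxiliary bypass line 2 failed, Check valve 2 stuck, Coolant pump 2 faulted, Feedwater pump 2 degraded, Inboard bypass line is out, Main feedwater pump malfunctions, North heat exchanger is down, North reserve tank is out, Primary isolation valve stuck, Relief valve 2 trips, South heat exchanger 2 offline}; {#2 surge tank degraded, Auxiliary bypass line 2 failed, Check valve 2 stuck, Feedwater pump 2 degraded, Inboard bypass line is out, Inboard flow sensor 2 failed, Main feedwater pump malfunctions, North heat exchanger is down, North reserve tank is out, Primary isolation valve stuck, Relief valve 2 trips, South heat exchanger 2 offline}; {#2 surge tank degraded, Auxiliary bypass line 2 failed, Check valve 2 stuck, Coolant pump 2 faulted, Emergency coolant pump malfunctions, Feedwater pump 2 degraded, Inboard bypass line is out, Main feedwater pump malfunctions, North reserve tank is out, Primary isolation valve stuck, Relief valve 2 trips, South heat exchanger 2 offline}; {#2 surge tank degraded, Auxiliary bypass line 2 failed, Check valve 2 stuck, Emergency coolant pump malfunctions, Feedwater pump 2 degraded, Inboard bypass line is out, Inboard flow sensor 2 failed, Main feedwater pump malfunctions, North reserve tank is out, Primary isolation valve stuck, Relief valve 2 trips, South heat exchanger 2 offline}; {#2 surge tank degraded, Auxiliary bypass line 2 failed, Check valve 2 stuck, Coolant pump 2 faulted, Emergency flow sensor fails, Feedwater pump 2 degraded, Inboard bypass line is out, Main feedwater pump malfunctions, North reserve tank is out, Primary isolation valve stuck, Relief valve 2 trips, South heat exchanger 2 offline}; {#2 surge tank degraded, Auxiliary bypass line 2 failed, Check valve 2 stuck, Emergency flow sensor fails, Feedwater pump 2 degraded, Inboard bypass line is out, Inboard flow sensor 2 failed, Main feedwater pump malfunctions, North reserve tank is out, Primary isolation valve stuck, Relief valve 2 trips, South heat exchanger 2 offline}; {#2 surge tank degraded, Auxiliary bypass line 2 failed, Check valve 2 stuck, Check valve failed, Coolant pump 2 faulted, Feedwater pump 2 degraded, Inboard bypass line is out, Main feedwater pump malfunctions, North reserve tank is out, Primary isolation valve stuck, Relief valve 2 trips, South heat exchanger 2 offline}; {#2 surge tank degraded, Auxiliary bypass line 2 failed, Check valve 2 stuck, Check valve failed, Feedwater pump 2 degraded, Inboard bypass line is out, Inboard flow sensor 2 failed, Main feedwater pump malfunctions, North reserve tank is out, Primary isolation valve stuck, Relief valve 2 trips, South heat exchanger 2 offline}.

10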